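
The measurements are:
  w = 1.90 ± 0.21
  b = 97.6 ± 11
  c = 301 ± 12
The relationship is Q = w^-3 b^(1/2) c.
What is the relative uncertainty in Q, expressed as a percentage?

Since Q is a product/quotient, work with relative uncertainties:
  (-3·δw/w)² = (-3×0.111)² = 0.110;  (½·δb/b)² = (0.5×0.113)² = 0.00318;  (1·δc/c)² = (1×0.0399)² = 0.00159
δQ/Q = √(0.115) = 0.339

33.9%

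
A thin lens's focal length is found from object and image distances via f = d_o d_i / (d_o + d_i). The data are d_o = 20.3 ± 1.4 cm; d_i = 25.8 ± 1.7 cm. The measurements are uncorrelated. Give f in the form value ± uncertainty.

∂f/∂d_o = (d_i/(d_o+d_i))² = 0.313;  ∂f/∂d_i = (d_o/(d_o+d_i))² = 0.194
δf = √((∂f/∂d_o · δd_o)² + (∂f/∂d_i · δd_i)²) = √(0.192 + 0.109) = 0.549 cm
f = 11.4 cm.

11.4 ± 0.549 cm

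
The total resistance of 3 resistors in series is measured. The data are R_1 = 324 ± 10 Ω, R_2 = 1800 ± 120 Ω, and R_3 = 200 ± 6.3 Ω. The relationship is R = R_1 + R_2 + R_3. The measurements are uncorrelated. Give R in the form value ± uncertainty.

2320 ± 121 Ω

R is a linear combination, so absolute uncertainties add in quadrature:
  (δR_1)² = 100;  (δR_2)² = 14400;  (δR_3)² = 39.7
δR = √(14500) = 121 Ω
R = 2320 Ω.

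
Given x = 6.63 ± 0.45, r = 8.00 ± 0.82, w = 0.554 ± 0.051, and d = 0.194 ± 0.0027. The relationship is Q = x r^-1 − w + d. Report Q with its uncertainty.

Let p = x·r^-1 = 0.829. δp/p = √((1·δx/x)² + (-1·δr/r)²) = √(0.00461 + 0.0105) = 0.123, so δp = 0.102.
Q = p − w + d: δQ = √(δp² + δw² + δd²) = √(0.0104 + 0.00260 + 7.29e-06) = 0.114
Q = 0.469.

0.469 ± 0.114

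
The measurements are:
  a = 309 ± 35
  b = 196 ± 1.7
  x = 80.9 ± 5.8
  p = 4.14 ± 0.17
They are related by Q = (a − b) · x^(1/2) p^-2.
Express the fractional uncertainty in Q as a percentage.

Let u = a − b = 113. δu = √(δa² + δb²) = √(1220 + 2.89) = 35.0, so δu/u = 0.310.
Q is then a monomial in u, x, p:
δQ/Q = √((δu/u)² + (½·δx/x)² + (-2·δp/p)²) = √(0.0962 + 0.00128 + 0.00674) = 0.323

32.3%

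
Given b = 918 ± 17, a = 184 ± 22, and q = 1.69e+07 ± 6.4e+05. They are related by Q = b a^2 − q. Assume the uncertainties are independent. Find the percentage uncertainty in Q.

52.8%

Let p = b·a^2 = 3.11e+07. δp/p = √((1·δb/b)² + (2·δa/a)²) = √(0.000343 + 0.0572) = 0.240, so δp = 7.45e+06.
Q = p − q: δQ = √(δp² + δq²) = √(5.56e+13 + 4.1e+11) = 7.48e+06
Q = 1.42e+07, so δQ/Q = 7.48e+06/1.42e+07 = 0.528.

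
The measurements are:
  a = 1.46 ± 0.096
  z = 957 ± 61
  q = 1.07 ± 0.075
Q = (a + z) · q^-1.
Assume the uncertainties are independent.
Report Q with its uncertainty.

896 ± 84.8

Let u = a + z = 958. δu = √(δa² + δz²) = √(0.00922 + 3720) = 61.0, so δu/u = 0.0636.
Q is then a monomial in u, q:
δQ/Q = √((δu/u)² + (-1·δq/q)²) = √(0.00405 + 0.00491) = 0.0947
Q = 896, so δQ = 0.0947 × 896 = 84.8.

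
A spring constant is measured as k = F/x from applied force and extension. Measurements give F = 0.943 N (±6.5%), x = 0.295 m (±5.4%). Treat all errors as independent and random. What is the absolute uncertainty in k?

0.270 N/m

Products/powers → add relative errors in quadrature, weighted by exponent:
  (1·δF/F)² = (1×0.0650)² = 0.00423;  (-1·δx/x)² = (-1×0.0540)² = 0.00292
δk/k = √(0.00714) = 0.0845
k = 3.20 N/m, so δk = 0.0845 × 3.20 = 0.270 N/m.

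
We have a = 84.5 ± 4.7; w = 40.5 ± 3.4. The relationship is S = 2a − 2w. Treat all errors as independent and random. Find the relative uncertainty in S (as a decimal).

0.132

Each term contributes (cᵢ δxᵢ)² to (δS)²:
  (2·δa)² = 88.4;  (2·δw)² = 46.2
δS = √(135) = 11.6
S = 88.0, so δS/S = 11.6/88.0 = 0.132.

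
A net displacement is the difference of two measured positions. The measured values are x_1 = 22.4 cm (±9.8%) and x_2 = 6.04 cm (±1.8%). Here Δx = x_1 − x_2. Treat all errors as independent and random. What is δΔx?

Each term contributes (cᵢ δxᵢ)² to (δΔx)²:
  (δx_1)² = 4.82;  (δx_2)² = 0.0118
δΔx = √(4.83) = 2.20 cm

2.20 cm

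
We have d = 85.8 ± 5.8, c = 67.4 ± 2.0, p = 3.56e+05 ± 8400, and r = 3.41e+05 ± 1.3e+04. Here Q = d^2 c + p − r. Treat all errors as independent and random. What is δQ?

Let w = d^2·c = 4.96e+05. δw/w = √((2·δd/d)² + (1·δc/c)²) = √(0.0183 + 0.000881) = 0.138, so δw = 68700.
Q = w + p − r: δQ = √(δw² + δp² + δr²) = √(4.72e+09 + 7.06e+07 + 1.69e+08) = 70400

70400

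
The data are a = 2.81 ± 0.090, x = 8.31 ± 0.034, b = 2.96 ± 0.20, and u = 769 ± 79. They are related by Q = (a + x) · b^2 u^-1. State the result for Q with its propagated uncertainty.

0.127 ± 0.0215

Let w = a + x = 11.1. δw = √(δa² + δx²) = √(0.00810 + 0.00116) = 0.0962, so δw/w = 0.00865.
Q is then a monomial in w, b, u:
δQ/Q = √((δw/w)² + (2·δb/b)² + (-1·δu/u)²) = √(7.49e-05 + 0.0183 + 0.0106) = 0.170
Q = 0.127, so δQ = 0.170 × 0.127 = 0.0215.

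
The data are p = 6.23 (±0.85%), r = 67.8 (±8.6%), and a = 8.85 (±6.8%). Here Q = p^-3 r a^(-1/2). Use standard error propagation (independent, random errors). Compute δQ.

0.00904

For a monomial Q ∝ p^-3, r, a^(-1/2), fractional errors add in quadrature:
  (-3·δp/p)² = (-3×0.00850)² = 0.000650;  (1·δr/r)² = (1×0.0860)² = 0.00740;  (−½·δa/a)² = (-0.5×0.0680)² = 0.00116
δQ/Q = √(0.00920) = 0.0959
Q = 0.0943, so δQ = 0.0959 × 0.0943 = 0.00904.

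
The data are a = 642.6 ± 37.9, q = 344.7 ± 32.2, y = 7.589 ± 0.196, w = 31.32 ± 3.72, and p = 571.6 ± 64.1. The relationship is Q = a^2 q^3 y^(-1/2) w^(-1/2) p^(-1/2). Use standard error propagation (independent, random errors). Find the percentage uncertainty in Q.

31.5%

Each factor contributes (exponent × relative error)² to (δQ/Q)²:
  (2·δa/a)² = (2×0.0590)² = 0.0139;  (3·δq/q)² = (3×0.0934)² = 0.0785;  (−½·δy/y)² = (-0.5×0.0258)² = 0.000167;  (−½·δw/w)² = (-0.5×0.119)² = 0.00353;  (−½·δp/p)² = (-0.5×0.112)² = 0.00314
δQ/Q = √(0.0993) = 0.315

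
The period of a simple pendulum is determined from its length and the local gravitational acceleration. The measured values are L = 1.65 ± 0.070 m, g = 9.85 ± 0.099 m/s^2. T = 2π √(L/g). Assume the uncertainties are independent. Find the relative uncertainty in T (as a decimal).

Relative error in a monomial: (δT/T)² = Σ (nᵢ · δxᵢ/xᵢ)².
  (½·δL/L)² = (0.5×0.0424)² = 0.000450;  (−½·δg/g)² = (-0.5×0.0101)² = 2.53e-05
δT/T = √(0.000475) = 0.0218

0.0218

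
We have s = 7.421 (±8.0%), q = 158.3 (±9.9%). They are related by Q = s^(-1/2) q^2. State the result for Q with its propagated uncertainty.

9199 ± 1860

Relative error in a monomial: (δQ/Q)² = Σ (nᵢ · δxᵢ/xᵢ)².
  (−½·δs/s)² = (-0.5×0.0800)² = 0.00160;  (2·δq/q)² = (2×0.0990)² = 0.0392
δQ/Q = √(0.0408) = 0.202
Q = 9199, so δQ = 0.202 × 9199 = 1860.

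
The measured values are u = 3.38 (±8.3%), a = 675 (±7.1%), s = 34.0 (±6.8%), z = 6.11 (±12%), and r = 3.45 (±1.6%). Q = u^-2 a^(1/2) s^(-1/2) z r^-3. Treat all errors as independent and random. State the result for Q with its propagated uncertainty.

Relative error in a monomial: (δQ/Q)² = Σ (nᵢ · δxᵢ/xᵢ)².
  (-2·δu/u)² = (-2×0.0830)² = 0.0276;  (½·δa/a)² = (0.5×0.0710)² = 0.00126;  (−½·δs/s)² = (-0.5×0.0680)² = 0.00116;  (1·δz/z)² = (1×0.120)² = 0.0144;  (-3·δr/r)² = (-3×0.0160)² = 0.00230
δQ/Q = √(0.0467) = 0.216
Q = 0.0580, so δQ = 0.216 × 0.0580 = 0.0125.

0.0580 ± 0.0125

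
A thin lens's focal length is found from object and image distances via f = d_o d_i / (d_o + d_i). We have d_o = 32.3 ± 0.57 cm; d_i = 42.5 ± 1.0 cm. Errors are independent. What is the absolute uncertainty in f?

0.262 cm

∂f/∂d_o = (d_i/(d_o+d_i))² = 0.323;  ∂f/∂d_i = (d_o/(d_o+d_i))² = 0.186
δf = √((∂f/∂d_o · δd_o)² + (∂f/∂d_i · δd_i)²) = √(0.0339 + 0.0348) = 0.262 cm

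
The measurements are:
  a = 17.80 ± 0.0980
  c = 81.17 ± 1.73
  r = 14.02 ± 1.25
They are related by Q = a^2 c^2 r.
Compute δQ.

2.91e+06

For a monomial Q ∝ a^2, c^2, r, fractional errors add in quadrature:
  (2·δa/a)² = (2×0.00551)² = 0.000121;  (2·δc/c)² = (2×0.0213)² = 0.00182;  (1·δr/r)² = (1×0.0892)² = 0.00795
δQ/Q = √(0.00989) = 0.0994
Q = 2.927e+07, so δQ = 0.0994 × 2.927e+07 = 2.91e+06.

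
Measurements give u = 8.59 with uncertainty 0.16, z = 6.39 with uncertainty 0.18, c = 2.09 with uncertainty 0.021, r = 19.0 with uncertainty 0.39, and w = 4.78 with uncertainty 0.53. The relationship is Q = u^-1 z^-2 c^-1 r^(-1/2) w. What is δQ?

0.000189

For a monomial Q ∝ u^-1, z^-2, c^-1, r^(-1/2), w, fractional errors add in quadrature:
  (-1·δu/u)² = (-1×0.0186)² = 0.000347;  (-2·δz/z)² = (-2×0.0282)² = 0.00317;  (-1·δc/c)² = (-1×0.0100)² = 0.000101;  (−½·δr/r)² = (-0.5×0.0205)² = 0.000105;  (1·δw/w)² = (1×0.111)² = 0.0123
δQ/Q = √(0.0160) = 0.127
Q = 0.00150, so δQ = 0.127 × 0.00150 = 0.000189.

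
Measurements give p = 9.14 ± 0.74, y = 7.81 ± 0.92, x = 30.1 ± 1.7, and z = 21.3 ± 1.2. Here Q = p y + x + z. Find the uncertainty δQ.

Let w = p·y = 71.4. δw/w = √((1·δp/p)² + (1·δy/y)²) = √(0.00655 + 0.0139) = 0.143, so δw = 10.2.
Q = w + x + z: δQ = √(δw² + δx² + δz²) = √(104 + 2.89 + 1.44) = 10.4

10.4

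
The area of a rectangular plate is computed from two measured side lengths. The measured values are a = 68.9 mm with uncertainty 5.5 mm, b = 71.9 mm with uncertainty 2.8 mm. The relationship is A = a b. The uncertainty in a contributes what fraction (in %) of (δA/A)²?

(δA/A)² = (1·δa/a)² + (1·δb/b)²
  a term: (1×0.0798)² = 0.00637
  b term: (1×0.0389)² = 0.00152
Total = 0.00789. Share from a = 0.00637/0.00789 = 0.808.

80.8%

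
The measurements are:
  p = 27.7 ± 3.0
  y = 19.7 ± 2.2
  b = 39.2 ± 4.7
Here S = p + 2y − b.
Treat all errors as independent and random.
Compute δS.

For a sum/difference, combine absolute errors in quadrature:
  (δp)² = 9.00;  (2·δy)² = 19.4;  (δb)² = 22.1
δS = √(50.5) = 7.10

7.10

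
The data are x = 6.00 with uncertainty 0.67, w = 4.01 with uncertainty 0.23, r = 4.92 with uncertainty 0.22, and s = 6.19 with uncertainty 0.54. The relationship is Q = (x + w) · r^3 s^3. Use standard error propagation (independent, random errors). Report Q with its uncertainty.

Let u = x + w = 10.0. δu = √(δx² + δw²) = √(0.449 + 0.0529) = 0.708, so δu/u = 0.0708.
Q is then a monomial in u, r, s:
δQ/Q = √((δu/u)² + (3·δr/r)² + (3·δs/s)²) = √(0.00501 + 0.0180 + 0.0685) = 0.302
Q = 2.83e+05, so δQ = 0.302 × 2.83e+05 = 85500.

(2.83 ± 0.855) × 10^5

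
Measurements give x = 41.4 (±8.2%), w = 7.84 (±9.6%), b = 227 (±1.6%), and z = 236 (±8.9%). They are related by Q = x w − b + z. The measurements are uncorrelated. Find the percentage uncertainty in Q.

13.8%

Let p = x·w = 325. δp/p = √((1·δx/x)² + (1·δw/w)²) = √(0.00672 + 0.00922) = 0.126, so δp = 41.0.
Q = p − b + z: δQ = √(δp² + δb² + δz²) = √(1680 + 13.2 + 441) = 46.2
Q = 334, so δQ/Q = 46.2/334 = 0.138.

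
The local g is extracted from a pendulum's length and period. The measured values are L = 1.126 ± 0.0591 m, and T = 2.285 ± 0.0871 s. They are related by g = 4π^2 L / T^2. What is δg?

0.788 m/s^2

Relative error in a monomial: (δg/g)² = Σ (nᵢ · δxᵢ/xᵢ)².
  (1·δL/L)² = (1×0.0525)² = 0.00275;  (-2·δT/T)² = (-2×0.0381)² = 0.00581
δg/g = √(0.00857) = 0.0926
g = 8.514 m/s^2, so δg = 0.0926 × 8.514 = 0.788 m/s^2.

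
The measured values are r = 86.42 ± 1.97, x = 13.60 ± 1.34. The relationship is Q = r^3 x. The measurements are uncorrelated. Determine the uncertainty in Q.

Each factor contributes (exponent × relative error)² to (δQ/Q)²:
  (3·δr/r)² = (3×0.0228)² = 0.00468;  (1·δx/x)² = (1×0.0985)² = 0.00971
δQ/Q = √(0.0144) = 0.120
Q = 8.778e+06, so δQ = 0.120 × 8.778e+06 = 1.05e+06.

1.05e+06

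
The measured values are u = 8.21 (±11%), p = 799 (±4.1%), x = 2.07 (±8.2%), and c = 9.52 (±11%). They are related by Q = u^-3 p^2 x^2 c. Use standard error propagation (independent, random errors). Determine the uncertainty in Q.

18500

Q is a product of powers, so relative uncertainties combine in quadrature:
  (-3·δu/u)² = (-3×0.110)² = 0.109;  (2·δp/p)² = (2×0.0410)² = 0.00672;  (2·δx/x)² = (2×0.0820)² = 0.0269;  (1·δc/c)² = (1×0.110)² = 0.0121
δQ/Q = √(0.155) = 0.393
Q = 47100, so δQ = 0.393 × 47100 = 18500.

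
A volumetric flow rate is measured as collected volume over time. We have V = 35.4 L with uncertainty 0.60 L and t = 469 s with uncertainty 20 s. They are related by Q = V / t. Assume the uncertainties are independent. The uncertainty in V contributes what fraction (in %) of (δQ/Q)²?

(δQ/Q)² = (1·δV/V)² + (-1·δt/t)²
  V term: (1×0.0169)² = 0.000287
  t term: (-1×0.0426)² = 0.00182
Total = 0.00211. Share from V = 0.000287/0.00211 = 0.136.

13.6%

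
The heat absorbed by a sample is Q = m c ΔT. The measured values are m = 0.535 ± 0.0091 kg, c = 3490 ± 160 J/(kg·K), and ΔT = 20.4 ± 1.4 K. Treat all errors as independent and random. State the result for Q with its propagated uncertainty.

38100 ± 3210 J

Since Q is a product/quotient, work with relative uncertainties:
  (1·δm/m)² = (1×0.0170)² = 0.000289;  (1·δc/c)² = (1×0.0458)² = 0.00210;  (1·δΔT/ΔT)² = (1×0.0686)² = 0.00471
δQ/Q = √(0.00710) = 0.0843
Q = 38100 J, so δQ = 0.0843 × 38100 = 3210 J.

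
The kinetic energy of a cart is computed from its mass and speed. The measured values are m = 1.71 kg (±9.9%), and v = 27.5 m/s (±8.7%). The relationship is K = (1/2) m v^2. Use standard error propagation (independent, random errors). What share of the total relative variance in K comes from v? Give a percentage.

(δK/K)² = (1·δm/m)² + (2·δv/v)²
  m term: (1×0.0990)² = 0.00980
  v term: (2×0.0870)² = 0.0303
Total = 0.0401. Share from v = 0.0303/0.0401 = 0.755.

75.5%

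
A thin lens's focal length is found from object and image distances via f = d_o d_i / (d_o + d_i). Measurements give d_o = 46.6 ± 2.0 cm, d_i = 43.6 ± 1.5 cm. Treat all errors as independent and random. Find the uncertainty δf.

0.615 cm

∂f/∂d_o = (d_i/(d_o+d_i))² = 0.234;  ∂f/∂d_i = (d_o/(d_o+d_i))² = 0.267
δf = √((∂f/∂d_o · δd_o)² + (∂f/∂d_i · δd_i)²) = √(0.218 + 0.160) = 0.615 cm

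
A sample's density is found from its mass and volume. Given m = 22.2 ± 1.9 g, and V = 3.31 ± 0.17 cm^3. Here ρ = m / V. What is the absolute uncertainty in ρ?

0.669 g/cm^3

ρ is a product of powers, so relative uncertainties combine in quadrature:
  (1·δm/m)² = (1×0.0856)² = 0.00732;  (-1·δV/V)² = (-1×0.0514)² = 0.00264
δρ/ρ = √(0.00996) = 0.0998
ρ = 6.71 g/cm^3, so δρ = 0.0998 × 6.71 = 0.669 g/cm^3.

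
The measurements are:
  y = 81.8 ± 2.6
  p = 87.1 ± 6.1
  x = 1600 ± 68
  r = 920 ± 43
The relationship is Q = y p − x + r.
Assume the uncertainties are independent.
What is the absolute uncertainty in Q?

Let w = y·p = 7120. δw/w = √((1·δy/y)² + (1·δp/p)²) = √(0.00101 + 0.00490) = 0.0769, so δw = 548.
Q = w − x + r: δQ = √(δw² + δx² + δr²) = √(3e+05 + 4620 + 1850) = 554

554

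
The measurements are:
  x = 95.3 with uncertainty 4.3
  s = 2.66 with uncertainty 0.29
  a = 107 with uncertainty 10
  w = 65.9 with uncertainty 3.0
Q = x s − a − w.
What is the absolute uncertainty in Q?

Let p = x·s = 253. δp/p = √((1·δx/x)² + (1·δs/s)²) = √(0.00204 + 0.0119) = 0.118, so δp = 29.9.
Q = p − a − w: δQ = √(δp² + δa² + δw²) = √(895 + 100 + 9.00) = 31.7

31.7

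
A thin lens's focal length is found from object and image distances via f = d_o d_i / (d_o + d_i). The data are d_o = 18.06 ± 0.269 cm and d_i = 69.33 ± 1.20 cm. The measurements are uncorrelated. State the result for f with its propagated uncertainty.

14.33 ± 0.177 cm

∂f/∂d_o = (d_i/(d_o+d_i))² = 0.629;  ∂f/∂d_i = (d_o/(d_o+d_i))² = 0.0427
δf = √((∂f/∂d_o · δd_o)² + (∂f/∂d_i · δd_i)²) = √(0.0287 + 0.00263) = 0.177 cm
f = 14.33 cm.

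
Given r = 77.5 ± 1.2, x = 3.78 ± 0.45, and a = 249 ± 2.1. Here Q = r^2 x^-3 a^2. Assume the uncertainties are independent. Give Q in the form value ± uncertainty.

Products/powers → add relative errors in quadrature, weighted by exponent:
  (2·δr/r)² = (2×0.0155)² = 0.000959;  (-3·δx/x)² = (-3×0.119)² = 0.128;  (2·δa/a)² = (2×0.00843)² = 0.000285
δQ/Q = √(0.129) = 0.359
Q = 6.89e+06, so δQ = 0.359 × 6.89e+06 = 2.47e+06.

(6.89 ± 2.47) × 10^6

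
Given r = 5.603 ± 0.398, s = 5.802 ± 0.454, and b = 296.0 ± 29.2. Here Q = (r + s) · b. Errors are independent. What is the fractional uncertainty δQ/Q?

Let u = r + s = 11.40. δu = √(δr² + δs²) = √(0.158 + 0.206) = 0.604, so δu/u = 0.0529.
Q is then a monomial in u, b:
δQ/Q = √((δu/u)² + (1·δb/b)²) = √(0.00280 + 0.00973) = 0.112

0.112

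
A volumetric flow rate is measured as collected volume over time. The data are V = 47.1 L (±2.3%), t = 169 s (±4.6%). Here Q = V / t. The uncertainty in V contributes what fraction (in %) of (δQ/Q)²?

(δQ/Q)² = (1·δV/V)² + (-1·δt/t)²
  V term: (1×0.0230)² = 0.000529
  t term: (-1×0.0460)² = 0.00212
Total = 0.00264. Share from V = 0.000529/0.00264 = 0.200.

20.0%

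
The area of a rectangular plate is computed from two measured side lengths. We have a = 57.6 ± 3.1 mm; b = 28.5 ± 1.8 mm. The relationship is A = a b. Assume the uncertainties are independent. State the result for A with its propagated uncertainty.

1640 ± 136 mm^2

Products/powers → add relative errors in quadrature, weighted by exponent:
  (1·δa/a)² = (1×0.0538)² = 0.00290;  (1·δb/b)² = (1×0.0632)² = 0.00399
δA/A = √(0.00689) = 0.0830
A = 1640 mm^2, so δA = 0.0830 × 1640 = 136 mm^2.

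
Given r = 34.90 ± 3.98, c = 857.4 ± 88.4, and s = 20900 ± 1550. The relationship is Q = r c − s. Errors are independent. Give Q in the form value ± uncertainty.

9023 ± 4850

Let p = r·c = 29920. δp/p = √((1·δr/r)² + (1·δc/c)²) = √(0.0130 + 0.0106) = 0.154, so δp = 4600.
Q = p − s: δQ = √(δp² + δs²) = √(2.12e+07 + 2.4e+06) = 4850
Q = 9023.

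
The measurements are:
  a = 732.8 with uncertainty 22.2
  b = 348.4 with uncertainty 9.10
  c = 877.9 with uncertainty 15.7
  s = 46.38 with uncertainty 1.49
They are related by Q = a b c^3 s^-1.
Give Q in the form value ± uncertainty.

Each factor contributes (exponent × relative error)² to (δQ/Q)²:
  (1·δa/a)² = (1×0.0303)² = 0.000918;  (1·δb/b)² = (1×0.0261)² = 0.000682;  (3·δc/c)² = (3×0.0179)² = 0.00288;  (-1·δs/s)² = (-1×0.0321)² = 0.00103
δQ/Q = √(0.00551) = 0.0742
Q = 3.725e+12, so δQ = 0.0742 × 3.725e+12 = 2.76e+11.

(3.725 ± 0.276) × 10^12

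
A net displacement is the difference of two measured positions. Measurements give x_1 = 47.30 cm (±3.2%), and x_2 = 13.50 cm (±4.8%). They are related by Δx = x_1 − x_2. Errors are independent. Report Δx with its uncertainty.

33.80 ± 1.65 cm

For a sum/difference, combine absolute errors in quadrature:
  (δx_1)² = 2.29;  (δx_2)² = 0.420
δΔx = √(2.71) = 1.65 cm
Δx = 33.80 cm.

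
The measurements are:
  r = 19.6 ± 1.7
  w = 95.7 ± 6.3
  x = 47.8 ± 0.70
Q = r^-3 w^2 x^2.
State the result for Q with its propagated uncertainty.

Each factor contributes (exponent × relative error)² to (δQ/Q)²:
  (-3·δr/r)² = (-3×0.0867)² = 0.0677;  (2·δw/w)² = (2×0.0658)² = 0.0173;  (2·δx/x)² = (2×0.0146)² = 0.000858
δQ/Q = √(0.0859) = 0.293
Q = 2780, so δQ = 0.293 × 2780 = 815.

2780 ± 815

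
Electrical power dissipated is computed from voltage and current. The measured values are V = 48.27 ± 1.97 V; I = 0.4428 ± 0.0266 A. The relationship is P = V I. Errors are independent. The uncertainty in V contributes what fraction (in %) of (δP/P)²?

31.6%

(δP/P)² = (1·δV/V)² + (1·δI/I)²
  V term: (1×0.0408)² = 0.00167
  I term: (1×0.0601)² = 0.00361
Total = 0.00527. Share from V = 0.00167/0.00527 = 0.316.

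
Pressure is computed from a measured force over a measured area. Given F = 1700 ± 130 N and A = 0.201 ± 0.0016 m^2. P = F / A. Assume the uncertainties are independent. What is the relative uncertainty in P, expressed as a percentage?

7.69%

Each factor contributes (exponent × relative error)² to (δP/P)²:
  (1·δF/F)² = (1×0.0765)² = 0.00585;  (-1·δA/A)² = (-1×0.00796)² = 6.34e-05
δP/P = √(0.00591) = 0.0769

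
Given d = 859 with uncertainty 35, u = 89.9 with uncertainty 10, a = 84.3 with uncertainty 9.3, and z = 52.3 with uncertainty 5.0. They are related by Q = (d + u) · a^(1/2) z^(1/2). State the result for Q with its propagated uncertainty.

63000 ± 5200

Let w = d + u = 949. δw = √(δd² + δu²) = √(1220 + 100) = 36.4, so δw/w = 0.0384.
Q is then a monomial in w, a, z:
δQ/Q = √((δw/w)² + (½·δa/a)² + (½·δz/z)²) = √(0.00147 + 0.00304 + 0.00228) = 0.0825
Q = 63000, so δQ = 0.0825 × 63000 = 5200.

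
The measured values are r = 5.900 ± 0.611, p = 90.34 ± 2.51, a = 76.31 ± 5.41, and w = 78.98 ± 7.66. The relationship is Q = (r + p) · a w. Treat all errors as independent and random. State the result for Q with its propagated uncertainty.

580000 ± 71400

Let u = r + p = 96.24. δu = √(δr² + δp²) = √(0.373 + 6.30) = 2.58, so δu/u = 0.0268.
Q is then a monomial in u, a, w:
δQ/Q = √((δu/u)² + (1·δa/a)² + (1·δw/w)²) = √(0.000721 + 0.00503 + 0.00941) = 0.123
Q = 580000, so δQ = 0.123 × 580000 = 71400.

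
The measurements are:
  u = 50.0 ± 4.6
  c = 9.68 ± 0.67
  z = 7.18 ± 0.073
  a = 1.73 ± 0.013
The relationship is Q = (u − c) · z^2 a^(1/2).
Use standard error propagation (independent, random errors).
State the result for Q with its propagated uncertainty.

2730 ± 320

Let w = u − c = 40.3. δw = √(δu² + δc²) = √(21.2 + 0.449) = 4.65, so δw/w = 0.115.
Q is then a monomial in w, z, a:
δQ/Q = √((δw/w)² + (2·δz/z)² + (½·δa/a)²) = √(0.0133 + 0.000413 + 1.41e-05) = 0.117
Q = 2730, so δQ = 0.117 × 2730 = 320.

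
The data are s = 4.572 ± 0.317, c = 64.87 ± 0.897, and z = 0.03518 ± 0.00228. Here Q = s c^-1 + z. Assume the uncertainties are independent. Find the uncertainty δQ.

0.00548

Let p = s·c^-1 = 0.07048. δp/p = √((1·δs/s)² + (-1·δc/c)²) = √(0.00481 + 0.000191) = 0.0707, so δp = 0.00498.
Q = p + z: δQ = √(δp² + δz²) = √(2.48e-05 + 5.2e-06) = 0.00548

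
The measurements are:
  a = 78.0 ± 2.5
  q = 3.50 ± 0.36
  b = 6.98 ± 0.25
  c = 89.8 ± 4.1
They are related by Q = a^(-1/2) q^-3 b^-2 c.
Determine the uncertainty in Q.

0.00156

Since Q is a product/quotient, work with relative uncertainties:
  (−½·δa/a)² = (-0.5×0.0321)² = 0.000257;  (-3·δq/q)² = (-3×0.103)² = 0.0952;  (-2·δb/b)² = (-2×0.0358)² = 0.00513;  (1·δc/c)² = (1×0.0457)² = 0.00208
δQ/Q = √(0.103) = 0.320
Q = 0.00487, so δQ = 0.320 × 0.00487 = 0.00156.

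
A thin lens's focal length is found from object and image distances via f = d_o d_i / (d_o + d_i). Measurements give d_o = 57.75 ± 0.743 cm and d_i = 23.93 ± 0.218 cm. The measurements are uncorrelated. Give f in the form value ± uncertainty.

16.92 ± 0.126 cm

∂f/∂d_o = (d_i/(d_o+d_i))² = 0.0858;  ∂f/∂d_i = (d_o/(d_o+d_i))² = 0.500
δf = √((∂f/∂d_o · δd_o)² + (∂f/∂d_i · δd_i)²) = √(0.00407 + 0.0119) = 0.126 cm
f = 16.92 cm.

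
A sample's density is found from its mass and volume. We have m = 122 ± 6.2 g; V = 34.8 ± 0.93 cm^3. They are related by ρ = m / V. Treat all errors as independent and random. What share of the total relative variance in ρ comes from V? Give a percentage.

(δρ/ρ)² = (1·δm/m)² + (-1·δV/V)²
  m term: (1×0.0508)² = 0.00258
  V term: (-1×0.0267)² = 0.000714
Total = 0.00330. Share from V = 0.000714/0.00330 = 0.217.

21.7%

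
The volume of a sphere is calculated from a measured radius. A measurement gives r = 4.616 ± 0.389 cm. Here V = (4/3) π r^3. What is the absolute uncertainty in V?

104 cm^3

V ∝ r^3, so δV/V = |3| · δr/r = 3 × 0.0843 = 0.253.
V = 412.0 cm^3, so δV = 0.253 × 412.0 = 104 cm^3.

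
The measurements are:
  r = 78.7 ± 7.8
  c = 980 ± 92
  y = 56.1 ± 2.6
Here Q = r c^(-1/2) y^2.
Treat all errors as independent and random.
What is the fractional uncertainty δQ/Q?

0.144

Since Q is a product/quotient, work with relative uncertainties:
  (1·δr/r)² = (1×0.0991)² = 0.00982;  (−½·δc/c)² = (-0.5×0.0939)² = 0.00220;  (2·δy/y)² = (2×0.0463)² = 0.00859
δQ/Q = √(0.0206) = 0.144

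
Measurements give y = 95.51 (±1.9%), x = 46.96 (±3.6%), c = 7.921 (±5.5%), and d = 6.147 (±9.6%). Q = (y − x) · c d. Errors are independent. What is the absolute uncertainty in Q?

Let u = y − x = 48.55. δu = √(δy² + δx²) = √(3.29 + 2.86) = 2.48, so δu/u = 0.0511.
Q is then a monomial in u, c, d:
δQ/Q = √((δu/u)² + (1·δc/c)² + (1·δd/d)²) = √(0.00261 + 0.00302 + 0.00922) = 0.122
Q = 2364, so δQ = 0.122 × 2364 = 288.

288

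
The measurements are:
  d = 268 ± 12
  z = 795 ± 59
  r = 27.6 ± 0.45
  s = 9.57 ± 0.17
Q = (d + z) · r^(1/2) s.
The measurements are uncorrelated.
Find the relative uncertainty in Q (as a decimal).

Let u = d + z = 1060. δu = √(δd² + δz²) = √(144 + 3480) = 60.2, so δu/u = 0.0566.
Q is then a monomial in u, r, s:
δQ/Q = √((δu/u)² + (½·δr/r)² + (1·δs/s)²) = √(0.00321 + 6.65e-05 + 0.000316) = 0.0599

0.0599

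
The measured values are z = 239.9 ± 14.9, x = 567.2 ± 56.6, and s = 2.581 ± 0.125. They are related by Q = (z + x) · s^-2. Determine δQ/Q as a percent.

12.1%

Let u = z + x = 807.1. δu = √(δz² + δx²) = √(222 + 3200) = 58.5, so δu/u = 0.0725.
Q is then a monomial in u, s:
δQ/Q = √((δu/u)² + (-2·δs/s)²) = √(0.00526 + 0.00938) = 0.121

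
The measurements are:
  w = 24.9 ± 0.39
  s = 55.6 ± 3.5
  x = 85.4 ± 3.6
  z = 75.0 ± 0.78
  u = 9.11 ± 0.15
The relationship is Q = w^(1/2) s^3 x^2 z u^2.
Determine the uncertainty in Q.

For a monomial Q ∝ w^(1/2), s^3, x^2, z, u^2, fractional errors add in quadrature:
  (½·δw/w)² = (0.5×0.0157)² = 6.13e-05;  (3·δs/s)² = (3×0.0629)² = 0.0357;  (2·δx/x)² = (2×0.0422)² = 0.00711;  (1·δz/z)² = (1×0.0104)² = 0.000108;  (2·δu/u)² = (2×0.0165)² = 0.00108
δQ/Q = √(0.0440) = 0.210
Q = 3.89e+13, so δQ = 0.210 × 3.89e+13 = 8.17e+12.

8.17e+12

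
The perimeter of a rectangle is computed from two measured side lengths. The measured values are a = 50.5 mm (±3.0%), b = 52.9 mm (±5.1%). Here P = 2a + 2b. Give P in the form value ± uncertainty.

Absolute uncertainties add in quadrature for a linear combination:
  (2·δa)² = 9.18;  (2·δb)² = 29.1
δP = √(38.3) = 6.19 mm
P = 207 mm.

207 ± 6.19 mm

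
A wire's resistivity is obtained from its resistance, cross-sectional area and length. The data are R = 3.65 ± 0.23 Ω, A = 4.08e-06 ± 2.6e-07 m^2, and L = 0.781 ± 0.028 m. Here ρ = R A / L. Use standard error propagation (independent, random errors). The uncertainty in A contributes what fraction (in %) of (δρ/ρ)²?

43.6%

(δρ/ρ)² = (1·δR/R)² + (1·δA/A)² + (-1·δL/L)²
  R term: (1×0.0630)² = 0.00397
  A term: (1×0.0637)² = 0.00406
  L term: (-1×0.0359)² = 0.00129
Total = 0.00932. Share from A = 0.00406/0.00932 = 0.436.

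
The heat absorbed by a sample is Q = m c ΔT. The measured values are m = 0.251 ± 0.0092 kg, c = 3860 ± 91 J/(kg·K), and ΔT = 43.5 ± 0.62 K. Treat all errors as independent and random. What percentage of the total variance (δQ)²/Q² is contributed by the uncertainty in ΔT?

9.66%

(δQ/Q)² = (1·δm/m)² + (1·δc/c)² + (1·δΔT/ΔT)²
  m term: (1×0.0367)² = 0.00134
  c term: (1×0.0236)² = 0.000556
  ΔT term: (1×0.0143)² = 0.000203
Total = 0.00210. Share from ΔT = 0.000203/0.00210 = 0.0966.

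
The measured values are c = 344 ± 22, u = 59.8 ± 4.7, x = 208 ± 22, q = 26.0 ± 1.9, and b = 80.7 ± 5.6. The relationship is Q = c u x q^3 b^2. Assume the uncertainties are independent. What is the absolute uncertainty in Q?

1.46e+14

Since Q is a product/quotient, work with relative uncertainties:
  (1·δc/c)² = (1×0.0640)² = 0.00409;  (1·δu/u)² = (1×0.0786)² = 0.00618;  (1·δx/x)² = (1×0.106)² = 0.0112;  (3·δq/q)² = (3×0.0731)² = 0.0481;  (2·δb/b)² = (2×0.0694)² = 0.0193
δQ/Q = √(0.0888) = 0.298
Q = 4.9e+14, so δQ = 0.298 × 4.9e+14 = 1.46e+14.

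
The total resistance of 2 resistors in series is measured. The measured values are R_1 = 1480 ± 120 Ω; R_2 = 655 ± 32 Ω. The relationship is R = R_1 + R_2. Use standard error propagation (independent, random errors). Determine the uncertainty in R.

124 Ω

Sums and differences: (δR)² = Σ (cᵢ δxᵢ)².
  (δR_1)² = 14400;  (δR_2)² = 1020
δR = √(15400) = 124 Ω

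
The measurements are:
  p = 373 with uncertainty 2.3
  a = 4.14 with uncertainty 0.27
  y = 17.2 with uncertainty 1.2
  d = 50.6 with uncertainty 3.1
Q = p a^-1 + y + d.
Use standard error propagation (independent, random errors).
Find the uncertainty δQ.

6.77

Let w = p·a^-1 = 90.1. δw/w = √((1·δp/p)² + (-1·δa/a)²) = √(3.8e-05 + 0.00425) = 0.0655, so δw = 5.90.
Q = w + y + d: δQ = √(δw² + δy² + δd²) = √(34.8 + 1.44 + 9.61) = 6.77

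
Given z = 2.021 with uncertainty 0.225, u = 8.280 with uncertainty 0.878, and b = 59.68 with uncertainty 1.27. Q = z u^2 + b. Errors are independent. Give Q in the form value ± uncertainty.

198.2 ± 33.2

Let p = z·u^2 = 138.6. δp/p = √((1·δz/z)² + (2·δu/u)²) = √(0.0124 + 0.0450) = 0.240, so δp = 33.2.
Q = p + b: δQ = √(δp² + δb²) = √(1100 + 1.61) = 33.2
Q = 198.2.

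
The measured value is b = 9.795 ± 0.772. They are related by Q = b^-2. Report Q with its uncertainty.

0.01042 ± 0.00164

For a monomial Q ∝ b^-2, fractional errors add in quadrature:
  (-2·δb/b)² = (-2×0.0788)² = 0.0248
δQ/Q = √(0.0248) = 0.158
Q = 0.01042, so δQ = 0.158 × 0.01042 = 0.00164.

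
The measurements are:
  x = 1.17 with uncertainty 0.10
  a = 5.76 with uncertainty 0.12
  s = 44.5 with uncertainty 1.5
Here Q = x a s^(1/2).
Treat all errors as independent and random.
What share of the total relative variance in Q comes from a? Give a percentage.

5.41%

(δQ/Q)² = (1·δx/x)² + (1·δa/a)² + (½·δs/s)²
  x term: (1×0.0855)² = 0.00731
  a term: (1×0.0208)² = 0.000434
  s term: (0.5×0.0337)² = 0.000284
Total = 0.00802. Share from a = 0.000434/0.00802 = 0.0541.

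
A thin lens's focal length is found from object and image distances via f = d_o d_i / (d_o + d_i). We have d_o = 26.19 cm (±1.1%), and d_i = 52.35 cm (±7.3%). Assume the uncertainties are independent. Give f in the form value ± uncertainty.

17.46 ± 0.444 cm

∂f/∂d_o = (d_i/(d_o+d_i))² = 0.444;  ∂f/∂d_i = (d_o/(d_o+d_i))² = 0.111
δf = √((∂f/∂d_o · δd_o)² + (∂f/∂d_i · δd_i)²) = √(0.0164 + 0.181) = 0.444 cm
f = 17.46 cm.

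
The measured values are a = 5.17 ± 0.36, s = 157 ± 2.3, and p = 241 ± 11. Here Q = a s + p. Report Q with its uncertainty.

1050 ± 58.8

Let w = a·s = 812. δw/w = √((1·δa/a)² + (1·δs/s)²) = √(0.00485 + 0.000215) = 0.0712, so δw = 57.8.
Q = w + p: δQ = √(δw² + δp²) = √(3340 + 121) = 58.8
Q = 1050.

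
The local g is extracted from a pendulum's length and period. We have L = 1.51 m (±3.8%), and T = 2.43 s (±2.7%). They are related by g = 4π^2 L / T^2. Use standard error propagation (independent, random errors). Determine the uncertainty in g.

Products/powers → add relative errors in quadrature, weighted by exponent:
  (1·δL/L)² = (1×0.0380)² = 0.00144;  (-2·δT/T)² = (-2×0.0270)² = 0.00292
δg/g = √(0.00436) = 0.0660
g = 10.1 m/s^2, so δg = 0.0660 × 10.1 = 0.667 m/s^2.

0.667 m/s^2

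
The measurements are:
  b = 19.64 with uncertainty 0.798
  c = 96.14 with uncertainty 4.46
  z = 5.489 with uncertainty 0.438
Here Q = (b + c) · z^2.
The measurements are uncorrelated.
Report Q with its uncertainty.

Let u = b + c = 115.8. δu = √(δb² + δc²) = √(0.637 + 19.9) = 4.53, so δu/u = 0.0391.
Q is then a monomial in u, z:
δQ/Q = √((δu/u)² + (2·δz/z)²) = √(0.00153 + 0.0255) = 0.164
Q = 3488, so δQ = 0.164 × 3488 = 573.

3488 ± 573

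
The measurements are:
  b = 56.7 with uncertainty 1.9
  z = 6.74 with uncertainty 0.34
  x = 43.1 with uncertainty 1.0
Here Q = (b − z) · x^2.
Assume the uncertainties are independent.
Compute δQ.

5600

Let u = b − z = 50.0. δu = √(δb² + δz²) = √(3.61 + 0.116) = 1.93, so δu/u = 0.0386.
Q is then a monomial in u, x:
δQ/Q = √((δu/u)² + (2·δx/x)²) = √(0.00149 + 0.00215) = 0.0604
Q = 92800, so δQ = 0.0604 × 92800 = 5600.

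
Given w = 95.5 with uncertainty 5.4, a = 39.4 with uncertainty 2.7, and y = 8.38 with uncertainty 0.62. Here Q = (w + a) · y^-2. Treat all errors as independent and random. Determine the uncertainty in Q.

Let u = w + a = 135. δu = √(δw² + δa²) = √(29.2 + 7.29) = 6.04, so δu/u = 0.0448.
Q is then a monomial in u, y:
δQ/Q = √((δu/u)² + (-2·δy/y)²) = √(0.00200 + 0.0219) = 0.155
Q = 1.92, so δQ = 0.155 × 1.92 = 0.297.

0.297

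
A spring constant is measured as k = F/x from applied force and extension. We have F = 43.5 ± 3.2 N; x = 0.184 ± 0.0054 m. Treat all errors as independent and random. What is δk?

Each factor contributes (exponent × relative error)² to (δk/k)²:
  (1·δF/F)² = (1×0.0736)² = 0.00541;  (-1·δx/x)² = (-1×0.0293)² = 0.000861
δk/k = √(0.00627) = 0.0792
k = 236 N/m, so δk = 0.0792 × 236 = 18.7 N/m.

18.7 N/m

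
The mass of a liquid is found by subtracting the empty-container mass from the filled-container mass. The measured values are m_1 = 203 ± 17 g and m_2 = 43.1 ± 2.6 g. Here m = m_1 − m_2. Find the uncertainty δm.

17.2 g

Absolute uncertainties add in quadrature for a linear combination:
  (δm_1)² = 289;  (δm_2)² = 6.76
δm = √(296) = 17.2 g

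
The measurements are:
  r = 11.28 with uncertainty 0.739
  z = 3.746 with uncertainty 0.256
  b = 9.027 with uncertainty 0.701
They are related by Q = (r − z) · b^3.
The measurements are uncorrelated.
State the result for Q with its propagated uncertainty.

Let u = r − z = 7.534. δu = √(δr² + δz²) = √(0.546 + 0.0655) = 0.782, so δu/u = 0.104.
Q is then a monomial in u, b:
δQ/Q = √((δu/u)² + (3·δb/b)²) = √(0.0108 + 0.0543) = 0.255
Q = 5542, so δQ = 0.255 × 5542 = 1410.

5542 ± 1410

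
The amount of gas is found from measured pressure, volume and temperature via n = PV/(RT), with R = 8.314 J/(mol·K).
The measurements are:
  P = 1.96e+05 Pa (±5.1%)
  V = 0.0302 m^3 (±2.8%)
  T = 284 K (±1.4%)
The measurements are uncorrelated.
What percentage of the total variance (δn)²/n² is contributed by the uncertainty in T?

(δn/n)² = (1·δP/P)² + (1·δV/V)² + (-1·δT/T)²
  P term: (1×0.0510)² = 0.00260
  V term: (1×0.0280)² = 0.000784
  T term: (-1×0.0140)² = 0.000196
Total = 0.00358. Share from T = 0.000196/0.00358 = 0.0547.

5.47%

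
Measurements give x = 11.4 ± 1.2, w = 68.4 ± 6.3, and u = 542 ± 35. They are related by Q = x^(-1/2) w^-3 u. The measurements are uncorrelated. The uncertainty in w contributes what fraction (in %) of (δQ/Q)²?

(δQ/Q)² = (−½·δx/x)² + (-3·δw/w)² + (1·δu/u)²
  x term: (-0.5×0.105)² = 0.00277
  w term: (-3×0.0921)² = 0.0764
  u term: (1×0.0646)² = 0.00417
Total = 0.0833. Share from w = 0.0764/0.0833 = 0.917.

91.7%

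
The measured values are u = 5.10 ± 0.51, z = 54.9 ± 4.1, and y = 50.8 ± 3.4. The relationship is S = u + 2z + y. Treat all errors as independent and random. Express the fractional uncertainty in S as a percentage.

5.37%

Absolute uncertainties add in quadrature for a linear combination:
  (δu)² = 0.260;  (2·δz)² = 67.2;  (δy)² = 11.6
δS = √(79.1) = 8.89
S = 166, so δS/S = 8.89/166 = 0.0537.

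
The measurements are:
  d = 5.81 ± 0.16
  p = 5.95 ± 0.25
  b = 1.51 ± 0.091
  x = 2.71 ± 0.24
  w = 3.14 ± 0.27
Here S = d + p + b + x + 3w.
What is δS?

S is a linear combination, so absolute uncertainties add in quadrature:
  (δd)² = 0.0256;  (δp)² = 0.0625;  (δb)² = 0.00828;  (δx)² = 0.0576;  (3·δw)² = 0.656
δS = √(0.810) = 0.900

0.900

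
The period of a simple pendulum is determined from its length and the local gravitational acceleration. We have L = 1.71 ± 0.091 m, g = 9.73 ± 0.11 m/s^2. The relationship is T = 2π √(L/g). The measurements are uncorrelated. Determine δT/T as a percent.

Each factor contributes (exponent × relative error)² to (δT/T)²:
  (½·δL/L)² = (0.5×0.0532)² = 0.000708;  (−½·δg/g)² = (-0.5×0.0113)² = 3.2e-05
δT/T = √(0.000740) = 0.0272

2.72%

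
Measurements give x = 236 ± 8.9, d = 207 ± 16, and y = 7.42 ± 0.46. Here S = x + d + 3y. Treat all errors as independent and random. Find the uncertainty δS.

18.4

S is a linear combination, so absolute uncertainties add in quadrature:
  (δx)² = 79.2;  (δd)² = 256;  (3·δy)² = 1.90
δS = √(337) = 18.4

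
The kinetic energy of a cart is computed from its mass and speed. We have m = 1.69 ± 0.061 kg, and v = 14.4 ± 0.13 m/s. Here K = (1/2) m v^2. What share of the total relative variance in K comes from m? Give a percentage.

80.0%

(δK/K)² = (1·δm/m)² + (2·δv/v)²
  m term: (1×0.0361)² = 0.00130
  v term: (2×0.00903)² = 0.000326
Total = 0.00163. Share from m = 0.00130/0.00163 = 0.800.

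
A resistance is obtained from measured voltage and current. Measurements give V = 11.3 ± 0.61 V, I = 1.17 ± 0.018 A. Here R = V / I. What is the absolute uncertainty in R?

Each factor contributes (exponent × relative error)² to (δR/R)²:
  (1·δV/V)² = (1×0.0540)² = 0.00291;  (-1·δI/I)² = (-1×0.0154)² = 0.000237
δR/R = √(0.00315) = 0.0561
R = 9.66 Ω, so δR = 0.0561 × 9.66 = 0.542 Ω.

0.542 Ω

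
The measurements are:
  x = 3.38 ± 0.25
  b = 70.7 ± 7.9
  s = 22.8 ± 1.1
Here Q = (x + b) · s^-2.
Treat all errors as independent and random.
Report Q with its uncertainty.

0.143 ± 0.0205

Let u = x + b = 74.1. δu = √(δx² + δb²) = √(0.0625 + 62.4) = 7.90, so δu/u = 0.107.
Q is then a monomial in u, s:
δQ/Q = √((δu/u)² + (-2·δs/s)²) = √(0.0114 + 0.00931) = 0.144
Q = 0.143, so δQ = 0.144 × 0.143 = 0.0205.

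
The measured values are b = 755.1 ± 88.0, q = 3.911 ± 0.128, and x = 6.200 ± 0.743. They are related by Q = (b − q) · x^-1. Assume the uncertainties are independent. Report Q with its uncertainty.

Let u = b − q = 751.2. δu = √(δb² + δq²) = √(7740 + 0.0164) = 88.0, so δu/u = 0.117.
Q is then a monomial in u, x:
δQ/Q = √((δu/u)² + (-1·δx/x)²) = √(0.0137 + 0.0144) = 0.168
Q = 121.2, so δQ = 0.168 × 121.2 = 20.3.

121.2 ± 20.3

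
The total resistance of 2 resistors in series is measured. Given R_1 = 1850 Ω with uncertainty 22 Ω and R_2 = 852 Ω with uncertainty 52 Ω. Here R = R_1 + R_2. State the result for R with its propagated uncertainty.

R is a linear combination, so absolute uncertainties add in quadrature:
  (δR_1)² = 484;  (δR_2)² = 2700
δR = √(3190) = 56.5 Ω
R = 2700 Ω.

2700 ± 56.5 Ω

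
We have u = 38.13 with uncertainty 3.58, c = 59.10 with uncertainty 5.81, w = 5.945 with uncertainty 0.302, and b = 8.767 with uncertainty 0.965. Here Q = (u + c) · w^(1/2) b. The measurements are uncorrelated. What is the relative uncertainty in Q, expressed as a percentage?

Let h = u + c = 97.23. δh = √(δu² + δc²) = √(12.8 + 33.8) = 6.82, so δh/h = 0.0702.
Q is then a monomial in h, w, b:
δQ/Q = √((δh/h)² + (½·δw/w)² + (1·δb/b)²) = √(0.00493 + 0.000645 + 0.0121) = 0.133

13.3%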